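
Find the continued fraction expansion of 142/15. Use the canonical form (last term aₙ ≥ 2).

142 = 9·15 + 7
15 = 2·7 + 1
7 = 7·1 + 0  (stop)
So 142/15 = [9; 2, 7].

[9; 2, 7]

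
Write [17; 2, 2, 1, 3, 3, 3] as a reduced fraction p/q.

Using pₖ = aₖpₖ₋₁ + pₖ₋₂ and qₖ = aₖqₖ₋₁ + qₖ₋₂:
  k=0: a=17, p=17, q=1
  k=1: a=2, p=35, q=2
  k=2: a=2, p=87, q=5
  k=3: a=1, p=122, q=7
  k=4: a=3, p=453, q=26
  k=5: a=3, p=1481, q=85
  k=6: a=3, p=4896, q=281

4896/281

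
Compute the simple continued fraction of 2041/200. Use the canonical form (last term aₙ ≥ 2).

2041 = 10×200 + 41
200 = 4×41 + 36
41 = 1×36 + 5
36 = 7×5 + 1
5 = 5×1 + 0  (stop)
So 2041/200 = [10; 4, 1, 7, 5].

[10; 4, 1, 7, 5]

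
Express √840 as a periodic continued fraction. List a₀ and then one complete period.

[28; 1, 56]

a₀ = ⌊√840⌋ = 28.
With m₀=0, d₀=1 and mₖ₊₁ = dₖaₖ − mₖ, dₖ₊₁ = (n − mₖ₊₁²)/dₖ, aₖ₊₁ = ⌊(a₀+mₖ₊₁)/dₖ₊₁⌋:
  k=1: m=28, d=56, a=1
  k=2: m=28, d=1, a=56
d=1 and a=2a₀=56 at k=2, so the next step gives (m, d) = (28, 56) again — its k=1 value — and the period has length 2.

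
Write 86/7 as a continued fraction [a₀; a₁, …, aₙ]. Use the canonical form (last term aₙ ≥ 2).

86 = 12×7 + 2
7 = 3×2 + 1
2 = 2×1 + 0  (stop)
So 86/7 = [12; 3, 2].

[12; 3, 2]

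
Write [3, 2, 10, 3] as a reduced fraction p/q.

Fold from the inside: start with 3/1.
  10 + 1/3 = 31/3
  2 + 3/31 = 65/31
  3 + 31/65 = 226/65

226/65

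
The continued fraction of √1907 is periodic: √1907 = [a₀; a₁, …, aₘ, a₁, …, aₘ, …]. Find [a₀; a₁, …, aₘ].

[43; 1, 2, 43, 2, 1, 86]

a₀ = ⌊√1907⌋ = 43.
With m₀=0, d₀=1 and mₖ₊₁ = dₖaₖ − mₖ, dₖ₊₁ = (n − mₖ₊₁²)/dₖ, aₖ₊₁ = ⌊(a₀+mₖ₊₁)/dₖ₊₁⌋:
  k=1: m=43, d=58, a=1
  k=2: m=15, d=29, a=2
  k=3: m=43, d=2, a=43
  k=4: m=43, d=29, a=2
  k=5: m=15, d=58, a=1
  k=6: m=43, d=1, a=86
d=1 and a=2a₀=86 at k=6, so the next step gives (m, d) = (43, 58) again — its k=1 value — and the period has length 6.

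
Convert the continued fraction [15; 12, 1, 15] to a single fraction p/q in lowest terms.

Using pₖ = aₖpₖ₋₁ + pₖ₋₂ and qₖ = aₖqₖ₋₁ + qₖ₋₂:
  k=0: a=15, p=15, q=1
  k=1: a=12, p=181, q=12
  k=2: a=1, p=196, q=13
  k=3: a=15, p=3121, q=207

3121/207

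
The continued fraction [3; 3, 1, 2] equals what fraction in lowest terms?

36/11

Fold from the inside: start with 2/1.
  1 + 1/2 = 3/2
  3 + 2/3 = 11/3
  3 + 3/11 = 36/11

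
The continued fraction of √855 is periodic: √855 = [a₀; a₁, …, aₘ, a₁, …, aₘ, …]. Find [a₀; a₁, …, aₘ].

[29; 4, 6, 4, 58]

a₀ = ⌊√855⌋ = 29.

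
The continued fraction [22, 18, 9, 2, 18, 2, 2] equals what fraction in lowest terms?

715979/32463

Using pₖ = aₖpₖ₋₁ + pₖ₋₂ and qₖ = aₖqₖ₋₁ + qₖ₋₂:
  k=0: a=22, p=22, q=1
  k=1: a=18, p=397, q=18
  k=2: a=9, p=3595, q=163
  k=3: a=2, p=7587, q=344
  k=4: a=18, p=140161, q=6355
  k=5: a=2, p=287909, q=13054
  k=6: a=2, p=715979, q=32463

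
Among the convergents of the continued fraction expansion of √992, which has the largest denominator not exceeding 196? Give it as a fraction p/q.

3937/125

√992 = [31; 2, 62, …] (period length 2).
Convergents:
  p_0/q_0 = 31/1
  p_1/q_1 = 63/2
  p_2/q_2 = 3937/125
  p_3/q_3 = 7937/252
q_2 = 125 ≤ 196 < 252 = q_3, so the answer is 3937/125.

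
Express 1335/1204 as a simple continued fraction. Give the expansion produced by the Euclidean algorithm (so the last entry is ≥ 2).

1335 = 1×1204 + 131
1204 = 9×131 + 25
131 = 5×25 + 6
25 = 4×6 + 1
6 = 6×1 + 0  (stop)
So 1335/1204 = [1; 9, 5, 4, 6].

[1; 9, 5, 4, 6]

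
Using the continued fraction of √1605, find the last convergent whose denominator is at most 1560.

√1605 = [40; 16, 80, …] (period length 2).
Convergents:
  p_0/q_0 = 40/1
  p_1/q_1 = 641/16
  p_2/q_2 = 51320/1281
  p_3/q_3 = 821761/20512
q_2 = 1281 ≤ 1560 < 20512 = q_3, so the answer is 51320/1281.

51320/1281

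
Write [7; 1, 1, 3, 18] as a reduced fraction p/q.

Fold from the inside: start with 18/1.
  3 + 1/18 = 55/18
  1 + 18/55 = 73/55
  1 + 55/73 = 128/73
  7 + 73/128 = 969/128

969/128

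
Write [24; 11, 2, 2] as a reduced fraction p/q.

1373/57

Fold from the inside: start with 2/1.
  2 + 1/2 = 5/2
  11 + 2/5 = 57/5
  24 + 5/57 = 1373/57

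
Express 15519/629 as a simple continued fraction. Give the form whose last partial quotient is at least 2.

15519 = 24×629 + 423
629 = 1×423 + 206
423 = 2×206 + 11
206 = 18×11 + 8
11 = 1×8 + 3
8 = 2×3 + 2
3 = 1×2 + 1
2 = 2×1 + 0  (stop)
So 15519/629 = [24; 1, 2, 18, 1, 2, 1, 2].

[24; 1, 2, 18, 1, 2, 1, 2]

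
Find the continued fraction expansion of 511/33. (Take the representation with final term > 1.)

511 = 15·33 + 16
33 = 2·16 + 1
16 = 16·1 + 0  (stop)
So 511/33 = [15; 2, 16].

[15; 2, 16]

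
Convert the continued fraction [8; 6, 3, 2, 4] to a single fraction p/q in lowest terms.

1591/195

Fold from the inside: start with 4/1.
  2 + 1/4 = 9/4
  3 + 4/9 = 31/9
  6 + 9/31 = 195/31
  8 + 31/195 = 1591/195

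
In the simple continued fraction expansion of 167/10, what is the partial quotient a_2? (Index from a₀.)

167 = 16·10 + 7   →  a_0 = 16
10 = 1·7 + 3   →  a_1 = 1
7 = 2·3 + 1   →  a_2 = 2

2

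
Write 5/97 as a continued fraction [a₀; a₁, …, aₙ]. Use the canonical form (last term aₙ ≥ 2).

[0; 19, 2, 2]

5 = 0·97 + 5
97 = 19·5 + 2
5 = 2·2 + 1
2 = 2·1 + 0  (stop)
So 5/97 = [0; 19, 2, 2].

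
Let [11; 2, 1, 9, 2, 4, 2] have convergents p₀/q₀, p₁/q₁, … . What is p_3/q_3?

Using pₖ = aₖpₖ₋₁ + pₖ₋₂, qₖ = aₖqₖ₋₁ + qₖ₋₂ (with p₋₁=1, p₋₂=0, q₋₁=0, q₋₂=1):
  k=0: a=11, p=11, q=1
  k=1: a=2, p=23, q=2
  k=2: a=1, p=34, q=3
  k=3: a=9, p=329, q=29

329/29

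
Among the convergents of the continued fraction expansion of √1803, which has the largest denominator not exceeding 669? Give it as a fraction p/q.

√1803 = [42; 2, 6, 28, 6, 2, 84, …] (period length 6).
Convergents:
  p_0/q_0 = 42/1
  p_1/q_1 = 85/2
  p_2/q_2 = 552/13
  p_3/q_3 = 15541/366
  p_4/q_4 = 93798/2209
q_3 = 366 ≤ 669 < 2209 = q_4, so the answer is 15541/366.

15541/366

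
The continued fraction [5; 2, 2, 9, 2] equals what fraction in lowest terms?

Using pₖ = aₖpₖ₋₁ + pₖ₋₂ and qₖ = aₖqₖ₋₁ + qₖ₋₂:
  k=0: a=5, p=5, q=1
  k=1: a=2, p=11, q=2
  k=2: a=2, p=27, q=5
  k=3: a=9, p=254, q=47
  k=4: a=2, p=535, q=99

535/99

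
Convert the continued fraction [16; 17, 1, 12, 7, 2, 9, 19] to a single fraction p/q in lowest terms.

10254240/638663

Using pₖ = aₖpₖ₋₁ + pₖ₋₂ and qₖ = aₖqₖ₋₁ + qₖ₋₂:
  k=0: a=16, p=16, q=1
  k=1: a=17, p=273, q=17
  k=2: a=1, p=289, q=18
  k=3: a=12, p=3741, q=233
  k=4: a=7, p=26476, q=1649
  k=5: a=2, p=56693, q=3531
  k=6: a=9, p=536713, q=33428
  k=7: a=19, p=10254240, q=638663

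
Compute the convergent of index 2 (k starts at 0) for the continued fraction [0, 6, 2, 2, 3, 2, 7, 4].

2/13

Using pₖ = aₖpₖ₋₁ + pₖ₋₂, qₖ = aₖqₖ₋₁ + qₖ₋₂ (with p₋₁=1, p₋₂=0, q₋₁=0, q₋₂=1):
  k=0: a=0, p=0, q=1
  k=1: a=6, p=1, q=6
  k=2: a=2, p=2, q=13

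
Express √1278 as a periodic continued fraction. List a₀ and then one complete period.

[35; 1, 2, 1, 70]

a₀ = ⌊√1278⌋ = 35.
With m₀=0, d₀=1 and mₖ₊₁ = dₖaₖ − mₖ, dₖ₊₁ = (n − mₖ₊₁²)/dₖ, aₖ₊₁ = ⌊(a₀+mₖ₊₁)/dₖ₊₁⌋:
  k=1: m=35, d=53, a=1
  k=2: m=18, d=18, a=2
  k=3: m=18, d=53, a=1
  k=4: m=35, d=1, a=70
d=1 and a=2a₀=70 at k=4, so the next step gives (m, d) = (35, 53) again — its k=1 value — and the period has length 4.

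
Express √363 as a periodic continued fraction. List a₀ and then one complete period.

[19; 19, 38]

a₀ = ⌊√363⌋ = 19.
With m₀=0, d₀=1 and mₖ₊₁ = dₖaₖ − mₖ, dₖ₊₁ = (n − mₖ₊₁²)/dₖ, aₖ₊₁ = ⌊(a₀+mₖ₊₁)/dₖ₊₁⌋:
  k=1: m=19, d=2, a=19
  k=2: m=19, d=1, a=38
d=1 and a=2a₀=38 at k=2, so the next step gives (m, d) = (19, 2) again — its k=1 value — and the period has length 2.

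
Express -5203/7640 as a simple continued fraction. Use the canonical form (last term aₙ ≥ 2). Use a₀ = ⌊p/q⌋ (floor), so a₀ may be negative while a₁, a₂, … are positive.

[-1; 3, 7, 2, 2, 5, 12]

-5203 = -1·7640 + 2437
7640 = 3·2437 + 329
2437 = 7·329 + 134
329 = 2·134 + 61
134 = 2·61 + 12
61 = 5·12 + 1
12 = 12·1 + 0  (stop)
So -5203/7640 = [-1; 3, 7, 2, 2, 5, 12].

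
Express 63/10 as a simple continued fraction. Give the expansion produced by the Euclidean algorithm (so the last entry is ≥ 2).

63 = 6·10 + 3
10 = 3·3 + 1
3 = 3·1 + 0  (stop)
So 63/10 = [6; 3, 3].

[6; 3, 3]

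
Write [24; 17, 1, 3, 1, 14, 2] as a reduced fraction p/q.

65505/2723

Fold from the inside: start with 2/1.
  14 + 1/2 = 29/2
  1 + 2/29 = 31/29
  3 + 29/31 = 122/31
  1 + 31/122 = 153/122
  17 + 122/153 = 2723/153
  24 + 153/2723 = 65505/2723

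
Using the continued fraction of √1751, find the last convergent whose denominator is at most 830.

29417/703

√1751 = [41; 1, 5, 2, 4, 2, 5, 1, 82, …] (period length 8).
Convergents:
  p_0/q_0 = 41/1
  p_1/q_1 = 42/1
  p_2/q_2 = 251/6
  p_3/q_3 = 544/13
  p_4/q_4 = 2427/58
  p_5/q_5 = 5398/129
  p_6/q_6 = 29417/703
  p_7/q_7 = 34815/832
q_6 = 703 ≤ 830 < 832 = q_7, so the answer is 29417/703.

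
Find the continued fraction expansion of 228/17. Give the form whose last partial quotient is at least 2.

[13; 2, 2, 3]

228 = 13·17 + 7
17 = 2·7 + 3
7 = 2·3 + 1
3 = 3·1 + 0  (stop)
So 228/17 = [13; 2, 2, 3].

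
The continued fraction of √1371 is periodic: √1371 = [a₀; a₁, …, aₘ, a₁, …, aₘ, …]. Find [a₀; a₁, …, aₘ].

a₀ = ⌊√1371⌋ = 37.
With m₀=0, d₀=1 and mₖ₊₁ = dₖaₖ − mₖ, dₖ₊₁ = (n − mₖ₊₁²)/dₖ, aₖ₊₁ = ⌊(a₀+mₖ₊₁)/dₖ₊₁⌋:
  k=1: m=37, d=2, a=37
  k=2: m=37, d=1, a=74
d=1 and a=2a₀=74 at k=2, so the next step gives (m, d) = (37, 2) again — its k=1 value — and the period has length 2.

[37; 37, 74]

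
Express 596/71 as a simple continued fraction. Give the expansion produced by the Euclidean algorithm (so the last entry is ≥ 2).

596 = 8×71 + 28
71 = 2×28 + 15
28 = 1×15 + 13
15 = 1×13 + 2
13 = 6×2 + 1
2 = 2×1 + 0  (stop)
So 596/71 = [8; 2, 1, 1, 6, 2].

[8; 2, 1, 1, 6, 2]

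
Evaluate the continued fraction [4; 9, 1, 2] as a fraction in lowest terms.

119/29

Fold from the inside: start with 2/1.
  1 + 1/2 = 3/2
  9 + 2/3 = 29/3
  4 + 3/29 = 119/29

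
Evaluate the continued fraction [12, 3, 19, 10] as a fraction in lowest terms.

Fold from the inside: start with 10/1.
  19 + 1/10 = 191/10
  3 + 10/191 = 583/191
  12 + 191/583 = 7187/583

7187/583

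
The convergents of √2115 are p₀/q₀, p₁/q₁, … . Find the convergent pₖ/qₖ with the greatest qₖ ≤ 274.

4231/92

√2115 = [45; 1, 90, …] (period length 2).
Convergents:
  p_0/q_0 = 45/1
  p_1/q_1 = 46/1
  p_2/q_2 = 4185/91
  p_3/q_3 = 4231/92
  p_4/q_4 = 384975/8371
q_3 = 92 ≤ 274 < 8371 = q_4, so the answer is 4231/92.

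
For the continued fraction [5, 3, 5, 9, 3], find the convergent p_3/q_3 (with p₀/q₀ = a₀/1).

Using pₖ = aₖpₖ₋₁ + pₖ₋₂, qₖ = aₖqₖ₋₁ + qₖ₋₂ (with p₋₁=1, p₋₂=0, q₋₁=0, q₋₂=1):
  k=0: a=5, p=5, q=1
  k=1: a=3, p=16, q=3
  k=2: a=5, p=85, q=16
  k=3: a=9, p=781, q=147

781/147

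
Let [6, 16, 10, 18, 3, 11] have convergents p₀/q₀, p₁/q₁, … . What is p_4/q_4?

Using pₖ = aₖpₖ₋₁ + pₖ₋₂, qₖ = aₖqₖ₋₁ + qₖ₋₂ (with p₋₁=1, p₋₂=0, q₋₁=0, q₋₂=1):
  k=0: a=6, p=6, q=1
  k=1: a=16, p=97, q=16
  k=2: a=10, p=976, q=161
  k=3: a=18, p=17665, q=2914
  k=4: a=3, p=53971, q=8903

53971/8903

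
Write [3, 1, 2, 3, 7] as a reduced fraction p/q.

270/73

Using pₖ = aₖpₖ₋₁ + pₖ₋₂ and qₖ = aₖqₖ₋₁ + qₖ₋₂:
  k=0: a=3, p=3, q=1
  k=1: a=1, p=4, q=1
  k=2: a=2, p=11, q=3
  k=3: a=3, p=37, q=10
  k=4: a=7, p=270, q=73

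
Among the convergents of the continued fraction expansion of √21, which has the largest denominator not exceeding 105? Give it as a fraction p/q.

√21 = [4; 1, 1, 2, 1, 1, 8, …] (period length 6).
Convergents:
  p_0/q_0 = 4/1
  p_1/q_1 = 5/1
  p_2/q_2 = 9/2
  p_3/q_3 = 23/5
  p_4/q_4 = 32/7
  p_5/q_5 = 55/12
  p_6/q_6 = 472/103
  p_7/q_7 = 527/115
q_6 = 103 ≤ 105 < 115 = q_7, so the answer is 472/103.

472/103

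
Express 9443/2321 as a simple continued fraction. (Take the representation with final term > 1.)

[4; 14, 1, 1, 2, 15, 2]

9443 = 4×2321 + 159
2321 = 14×159 + 95
159 = 1×95 + 64
95 = 1×64 + 31
64 = 2×31 + 2
31 = 15×2 + 1
2 = 2×1 + 0  (stop)
So 9443/2321 = [4; 14, 1, 1, 2, 15, 2].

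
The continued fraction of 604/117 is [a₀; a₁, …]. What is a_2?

6

604 = 5·117 + 19   →  a_0 = 5
117 = 6·19 + 3   →  a_1 = 6
19 = 6·3 + 1   →  a_2 = 6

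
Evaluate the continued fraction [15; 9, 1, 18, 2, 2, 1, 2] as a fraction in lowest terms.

Fold from the inside: start with 2/1.
  1 + 1/2 = 3/2
  2 + 2/3 = 8/3
  2 + 3/8 = 19/8
  18 + 8/19 = 350/19
  1 + 19/350 = 369/350
  9 + 350/369 = 3671/369
  15 + 369/3671 = 55434/3671

55434/3671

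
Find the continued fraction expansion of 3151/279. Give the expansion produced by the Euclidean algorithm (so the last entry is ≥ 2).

3151 = 11*279 + 82
279 = 3*82 + 33
82 = 2*33 + 16
33 = 2*16 + 1
16 = 16*1 + 0  (stop)
So 3151/279 = [11; 3, 2, 2, 16].

[11; 3, 2, 2, 16]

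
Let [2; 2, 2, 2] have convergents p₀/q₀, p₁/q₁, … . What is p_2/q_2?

12/5

Using pₖ = aₖpₖ₋₁ + pₖ₋₂, qₖ = aₖqₖ₋₁ + qₖ₋₂ (with p₋₁=1, p₋₂=0, q₋₁=0, q₋₂=1):
  k=0: a=2, p=2, q=1
  k=1: a=2, p=5, q=2
  k=2: a=2, p=12, q=5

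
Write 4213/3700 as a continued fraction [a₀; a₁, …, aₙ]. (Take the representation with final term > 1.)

4213 = 1*3700 + 513
3700 = 7*513 + 109
513 = 4*109 + 77
109 = 1*77 + 32
77 = 2*32 + 13
32 = 2*13 + 6
13 = 2*6 + 1
6 = 6*1 + 0  (stop)
So 4213/3700 = [1; 7, 4, 1, 2, 2, 2, 6].

[1; 7, 4, 1, 2, 2, 2, 6]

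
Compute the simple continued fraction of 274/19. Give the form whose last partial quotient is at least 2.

[14; 2, 2, 1, 2]

274 = 14*19 + 8
19 = 2*8 + 3
8 = 2*3 + 2
3 = 1*2 + 1
2 = 2*1 + 0  (stop)
So 274/19 = [14; 2, 2, 1, 2].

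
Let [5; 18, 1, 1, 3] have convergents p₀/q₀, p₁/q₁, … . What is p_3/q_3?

187/37

Using pₖ = aₖpₖ₋₁ + pₖ₋₂, qₖ = aₖqₖ₋₁ + qₖ₋₂ (with p₋₁=1, p₋₂=0, q₋₁=0, q₋₂=1):
  k=0: a=5, p=5, q=1
  k=1: a=18, p=91, q=18
  k=2: a=1, p=96, q=19
  k=3: a=1, p=187, q=37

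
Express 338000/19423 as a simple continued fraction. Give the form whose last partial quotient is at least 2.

338000 = 17*19423 + 7809
19423 = 2*7809 + 3805
7809 = 2*3805 + 199
3805 = 19*199 + 24
199 = 8*24 + 7
24 = 3*7 + 3
7 = 2*3 + 1
3 = 3*1 + 0  (stop)
So 338000/19423 = [17; 2, 2, 19, 8, 3, 2, 3].

[17; 2, 2, 19, 8, 3, 2, 3]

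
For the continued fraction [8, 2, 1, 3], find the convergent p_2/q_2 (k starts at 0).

25/3

Using pₖ = aₖpₖ₋₁ + pₖ₋₂, qₖ = aₖqₖ₋₁ + qₖ₋₂ (with p₋₁=1, p₋₂=0, q₋₁=0, q₋₂=1):
  k=0: a=8, p=8, q=1
  k=1: a=2, p=17, q=2
  k=2: a=1, p=25, q=3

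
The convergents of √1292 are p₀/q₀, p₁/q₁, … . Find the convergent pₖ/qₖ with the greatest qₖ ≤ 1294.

√1292 = [35; 1, 16, 1, 70, …] (period length 4).
Convergents:
  p_0/q_0 = 35/1
  p_1/q_1 = 36/1
  p_2/q_2 = 611/17
  p_3/q_3 = 647/18
  p_4/q_4 = 45901/1277
  p_5/q_5 = 46548/1295
q_4 = 1277 ≤ 1294 < 1295 = q_5, so the answer is 45901/1277.

45901/1277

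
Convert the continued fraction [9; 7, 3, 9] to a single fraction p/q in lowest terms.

1873/205

Using pₖ = aₖpₖ₋₁ + pₖ₋₂ and qₖ = aₖqₖ₋₁ + qₖ₋₂:
  k=0: a=9, p=9, q=1
  k=1: a=7, p=64, q=7
  k=2: a=3, p=201, q=22
  k=3: a=9, p=1873, q=205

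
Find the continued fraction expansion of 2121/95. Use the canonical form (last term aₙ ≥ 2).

2121 = 22·95 + 31
95 = 3·31 + 2
31 = 15·2 + 1
2 = 2·1 + 0  (stop)
So 2121/95 = [22; 3, 15, 2].

[22; 3, 15, 2]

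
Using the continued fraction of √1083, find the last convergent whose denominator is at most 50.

√1083 = [32; 1, 9, 1, 64, …] (period length 4).
Convergents:
  p_0/q_0 = 32/1
  p_1/q_1 = 33/1
  p_2/q_2 = 329/10
  p_3/q_3 = 362/11
  p_4/q_4 = 23497/714
q_3 = 11 ≤ 50 < 714 = q_4, so the answer is 362/11.

362/11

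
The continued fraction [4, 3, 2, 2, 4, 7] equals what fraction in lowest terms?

2327/542

Fold from the inside: start with 7/1.
  4 + 1/7 = 29/7
  2 + 7/29 = 65/29
  2 + 29/65 = 159/65
  3 + 65/159 = 542/159
  4 + 159/542 = 2327/542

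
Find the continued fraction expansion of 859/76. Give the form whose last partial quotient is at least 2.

[11; 3, 3, 3, 2]

859 = 11×76 + 23
76 = 3×23 + 7
23 = 3×7 + 2
7 = 3×2 + 1
2 = 2×1 + 0  (stop)
So 859/76 = [11; 3, 3, 3, 2].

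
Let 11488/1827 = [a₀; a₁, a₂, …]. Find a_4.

1

11488 = 6·1827 + 526   →  a_0 = 6
1827 = 3·526 + 249   →  a_1 = 3
526 = 2·249 + 28   →  a_2 = 2
249 = 8·28 + 25   →  a_3 = 8
28 = 1·25 + 3   →  a_4 = 1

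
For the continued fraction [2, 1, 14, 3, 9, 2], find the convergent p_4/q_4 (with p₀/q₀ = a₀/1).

Using pₖ = aₖpₖ₋₁ + pₖ₋₂, qₖ = aₖqₖ₋₁ + qₖ₋₂ (with p₋₁=1, p₋₂=0, q₋₁=0, q₋₂=1):
  k=0: a=2, p=2, q=1
  k=1: a=1, p=3, q=1
  k=2: a=14, p=44, q=15
  k=3: a=3, p=135, q=46
  k=4: a=9, p=1259, q=429

1259/429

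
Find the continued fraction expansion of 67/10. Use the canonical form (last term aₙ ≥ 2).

[6; 1, 2, 3]

67 = 6·10 + 7
10 = 1·7 + 3
7 = 2·3 + 1
3 = 3·1 + 0  (stop)
So 67/10 = [6; 1, 2, 3].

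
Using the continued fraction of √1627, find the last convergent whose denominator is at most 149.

√1627 = [40; 2, 1, 39, 1, 2, 80, …] (period length 6).
Convergents:
  p_0/q_0 = 40/1
  p_1/q_1 = 81/2
  p_2/q_2 = 121/3
  p_3/q_3 = 4800/119
  p_4/q_4 = 4921/122
  p_5/q_5 = 14642/363
q_4 = 122 ≤ 149 < 363 = q_5, so the answer is 4921/122.

4921/122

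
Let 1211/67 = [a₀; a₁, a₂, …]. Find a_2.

1211 = 18·67 + 5   →  a_0 = 18
67 = 13·5 + 2   →  a_1 = 13
5 = 2·2 + 1   →  a_2 = 2

2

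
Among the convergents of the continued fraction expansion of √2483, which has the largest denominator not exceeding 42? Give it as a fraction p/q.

2043/41

√2483 = [49; 1, 4, 1, 6, 1, 4, 1, 98, …] (period length 8).
Convergents:
  p_0/q_0 = 49/1
  p_1/q_1 = 50/1
  p_2/q_2 = 249/5
  p_3/q_3 = 299/6
  p_4/q_4 = 2043/41
  p_5/q_5 = 2342/47
q_4 = 41 ≤ 42 < 47 = q_5, so the answer is 2043/41.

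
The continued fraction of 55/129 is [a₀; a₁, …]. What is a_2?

2

55 = 0·129 + 55   →  a_0 = 0
129 = 2·55 + 19   →  a_1 = 2
55 = 2·19 + 17   →  a_2 = 2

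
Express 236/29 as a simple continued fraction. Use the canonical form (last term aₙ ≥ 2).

[8; 7, 4]

236 = 8·29 + 4
29 = 7·4 + 1
4 = 4·1 + 0  (stop)
So 236/29 = [8; 7, 4].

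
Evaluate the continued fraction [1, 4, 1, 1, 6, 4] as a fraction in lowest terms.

299/245

Fold from the inside: start with 4/1.
  6 + 1/4 = 25/4
  1 + 4/25 = 29/25
  1 + 25/29 = 54/29
  4 + 29/54 = 245/54
  1 + 54/245 = 299/245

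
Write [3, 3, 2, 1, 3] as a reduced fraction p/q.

Using pₖ = aₖpₖ₋₁ + pₖ₋₂ and qₖ = aₖqₖ₋₁ + qₖ₋₂:
  k=0: a=3, p=3, q=1
  k=1: a=3, p=10, q=3
  k=2: a=2, p=23, q=7
  k=3: a=1, p=33, q=10
  k=4: a=3, p=122, q=37

122/37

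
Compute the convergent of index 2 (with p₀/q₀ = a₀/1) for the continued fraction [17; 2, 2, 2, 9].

Using pₖ = aₖpₖ₋₁ + pₖ₋₂, qₖ = aₖqₖ₋₁ + qₖ₋₂ (with p₋₁=1, p₋₂=0, q₋₁=0, q₋₂=1):
  k=0: a=17, p=17, q=1
  k=1: a=2, p=35, q=2
  k=2: a=2, p=87, q=5

87/5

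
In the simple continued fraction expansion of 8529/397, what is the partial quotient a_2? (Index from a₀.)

8529 = 21·397 + 192   →  a_0 = 21
397 = 2·192 + 13   →  a_1 = 2
192 = 14·13 + 10   →  a_2 = 14

14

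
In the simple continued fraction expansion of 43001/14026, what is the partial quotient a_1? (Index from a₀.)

43001 = 3·14026 + 923   →  a_0 = 3
14026 = 15·923 + 181   →  a_1 = 15

15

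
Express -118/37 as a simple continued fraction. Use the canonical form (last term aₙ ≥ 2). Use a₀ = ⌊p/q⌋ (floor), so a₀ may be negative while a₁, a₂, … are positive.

[-4; 1, 4, 3, 2]

-118 = -4·37 + 30
37 = 1·30 + 7
30 = 4·7 + 2
7 = 3·2 + 1
2 = 2·1 + 0  (stop)
So -118/37 = [-4; 1, 4, 3, 2].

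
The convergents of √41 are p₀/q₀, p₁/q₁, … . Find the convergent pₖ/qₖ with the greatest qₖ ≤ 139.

826/129

√41 = [6; 2, 2, 12, …] (period length 3).
Convergents:
  p_0/q_0 = 6/1
  p_1/q_1 = 13/2
  p_2/q_2 = 32/5
  p_3/q_3 = 397/62
  p_4/q_4 = 826/129
  p_5/q_5 = 2049/320
q_4 = 129 ≤ 139 < 320 = q_5, so the answer is 826/129.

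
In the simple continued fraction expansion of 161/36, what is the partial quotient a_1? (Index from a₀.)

161 = 4·36 + 17   →  a_0 = 4
36 = 2·17 + 2   →  a_1 = 2

2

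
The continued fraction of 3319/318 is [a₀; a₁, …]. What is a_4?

9

3319 = 10·318 + 139   →  a_0 = 10
318 = 2·139 + 40   →  a_1 = 2
139 = 3·40 + 19   →  a_2 = 3
40 = 2·19 + 2   →  a_3 = 2
19 = 9·2 + 1   →  a_4 = 9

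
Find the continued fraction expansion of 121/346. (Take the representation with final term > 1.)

[0; 2, 1, 6, 8, 2]

121 = 0·346 + 121
346 = 2·121 + 104
121 = 1·104 + 17
104 = 6·17 + 2
17 = 8·2 + 1
2 = 2·1 + 0  (stop)
So 121/346 = [0; 2, 1, 6, 8, 2].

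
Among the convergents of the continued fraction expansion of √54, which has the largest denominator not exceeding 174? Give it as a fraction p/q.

485/66

√54 = [7; 2, 1, 6, 1, 2, 14, …] (period length 6).
Convergents:
  p_0/q_0 = 7/1
  p_1/q_1 = 15/2
  p_2/q_2 = 22/3
  p_3/q_3 = 147/20
  p_4/q_4 = 169/23
  p_5/q_5 = 485/66
  p_6/q_6 = 6959/947
q_5 = 66 ≤ 174 < 947 = q_6, so the answer is 485/66.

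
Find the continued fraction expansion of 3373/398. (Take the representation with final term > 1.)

[8; 2, 9, 2, 4, 2]

3373 = 8×398 + 189
398 = 2×189 + 20
189 = 9×20 + 9
20 = 2×9 + 2
9 = 4×2 + 1
2 = 2×1 + 0  (stop)
So 3373/398 = [8; 2, 9, 2, 4, 2].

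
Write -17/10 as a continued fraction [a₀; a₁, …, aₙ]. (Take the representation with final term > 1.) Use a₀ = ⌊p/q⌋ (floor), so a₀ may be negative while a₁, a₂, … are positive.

-17 = -2*10 + 3
10 = 3*3 + 1
3 = 3*1 + 0  (stop)
So -17/10 = [-2; 3, 3].

[-2; 3, 3]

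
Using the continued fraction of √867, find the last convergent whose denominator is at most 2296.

31241/1061

√867 = [29; 2, 4, 29, 4, 2, 58, …] (period length 6).
Convergents:
  p_0/q_0 = 29/1
  p_1/q_1 = 59/2
  p_2/q_2 = 265/9
  p_3/q_3 = 7744/263
  p_4/q_4 = 31241/1061
  p_5/q_5 = 70226/2385
q_4 = 1061 ≤ 2296 < 2385 = q_5, so the answer is 31241/1061.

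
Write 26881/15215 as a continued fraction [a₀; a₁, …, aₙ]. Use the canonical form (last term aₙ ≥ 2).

26881 = 1*15215 + 11666
15215 = 1*11666 + 3549
11666 = 3*3549 + 1019
3549 = 3*1019 + 492
1019 = 2*492 + 35
492 = 14*35 + 2
35 = 17*2 + 1
2 = 2*1 + 0  (stop)
So 26881/15215 = [1; 1, 3, 3, 2, 14, 17, 2].

[1; 1, 3, 3, 2, 14, 17, 2]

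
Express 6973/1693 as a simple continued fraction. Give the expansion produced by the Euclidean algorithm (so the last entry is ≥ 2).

6973 = 4×1693 + 201
1693 = 8×201 + 85
201 = 2×85 + 31
85 = 2×31 + 23
31 = 1×23 + 8
23 = 2×8 + 7
8 = 1×7 + 1
7 = 7×1 + 0  (stop)
So 6973/1693 = [4; 8, 2, 2, 1, 2, 1, 7].

[4; 8, 2, 2, 1, 2, 1, 7]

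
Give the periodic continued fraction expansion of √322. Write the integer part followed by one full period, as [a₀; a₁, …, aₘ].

[17; 1, 16, 1, 34]

a₀ = ⌊√322⌋ = 17.
With m₀=0, d₀=1 and mₖ₊₁ = dₖaₖ − mₖ, dₖ₊₁ = (n − mₖ₊₁²)/dₖ, aₖ₊₁ = ⌊(a₀+mₖ₊₁)/dₖ₊₁⌋:
  k=1: m=17, d=33, a=1
  k=2: m=16, d=2, a=16
  k=3: m=16, d=33, a=1
  k=4: m=17, d=1, a=34
d=1 and a=2a₀=34 at k=4, so the next step gives (m, d) = (17, 33) again — its k=1 value — and the period has length 4.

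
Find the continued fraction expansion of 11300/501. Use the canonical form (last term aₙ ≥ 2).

11300 = 22·501 + 278
501 = 1·278 + 223
278 = 1·223 + 55
223 = 4·55 + 3
55 = 18·3 + 1
3 = 3·1 + 0  (stop)
So 11300/501 = [22; 1, 1, 4, 18, 3].

[22; 1, 1, 4, 18, 3]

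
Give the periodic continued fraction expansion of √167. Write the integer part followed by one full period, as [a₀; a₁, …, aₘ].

a₀ = ⌊√167⌋ = 12.
With m₀=0, d₀=1 and mₖ₊₁ = dₖaₖ − mₖ, dₖ₊₁ = (n − mₖ₊₁²)/dₖ, aₖ₊₁ = ⌊(a₀+mₖ₊₁)/dₖ₊₁⌋:
  k=1: m=12, d=23, a=1
  k=2: m=11, d=2, a=11
  k=3: m=11, d=23, a=1
  k=4: m=12, d=1, a=24
d=1 and a=2a₀=24 at k=4, so the next step gives (m, d) = (12, 23) again — its k=1 value — and the period has length 4.

[12; 1, 11, 1, 24]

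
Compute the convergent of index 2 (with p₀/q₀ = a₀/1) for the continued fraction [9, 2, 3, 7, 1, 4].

66/7

Using pₖ = aₖpₖ₋₁ + pₖ₋₂, qₖ = aₖqₖ₋₁ + qₖ₋₂ (with p₋₁=1, p₋₂=0, q₋₁=0, q₋₂=1):
  k=0: a=9, p=9, q=1
  k=1: a=2, p=19, q=2
  k=2: a=3, p=66, q=7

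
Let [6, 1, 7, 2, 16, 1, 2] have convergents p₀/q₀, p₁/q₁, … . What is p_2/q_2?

55/8

Using pₖ = aₖpₖ₋₁ + pₖ₋₂, qₖ = aₖqₖ₋₁ + qₖ₋₂ (with p₋₁=1, p₋₂=0, q₋₁=0, q₋₂=1):
  k=0: a=6, p=6, q=1
  k=1: a=1, p=7, q=1
  k=2: a=7, p=55, q=8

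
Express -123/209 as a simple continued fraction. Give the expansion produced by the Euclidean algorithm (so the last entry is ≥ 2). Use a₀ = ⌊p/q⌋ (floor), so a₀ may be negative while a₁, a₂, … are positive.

-123 = -1·209 + 86
209 = 2·86 + 37
86 = 2·37 + 12
37 = 3·12 + 1
12 = 12·1 + 0  (stop)
So -123/209 = [-1; 2, 2, 3, 12].

[-1; 2, 2, 3, 12]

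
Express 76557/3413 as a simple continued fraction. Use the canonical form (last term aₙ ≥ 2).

76557 = 22*3413 + 1471
3413 = 2*1471 + 471
1471 = 3*471 + 58
471 = 8*58 + 7
58 = 8*7 + 2
7 = 3*2 + 1
2 = 2*1 + 0  (stop)
So 76557/3413 = [22; 2, 3, 8, 8, 3, 2].

[22; 2, 3, 8, 8, 3, 2]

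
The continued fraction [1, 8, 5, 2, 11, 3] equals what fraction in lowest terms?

3572/3183

Fold from the inside: start with 3/1.
  11 + 1/3 = 34/3
  2 + 3/34 = 71/34
  5 + 34/71 = 389/71
  8 + 71/389 = 3183/389
  1 + 389/3183 = 3572/3183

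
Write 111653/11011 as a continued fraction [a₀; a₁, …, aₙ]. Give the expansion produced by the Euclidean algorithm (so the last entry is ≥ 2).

[10; 7, 7, 2, 1, 7, 9]

111653 = 10×11011 + 1543
11011 = 7×1543 + 210
1543 = 7×210 + 73
210 = 2×73 + 64
73 = 1×64 + 9
64 = 7×9 + 1
9 = 9×1 + 0  (stop)
So 111653/11011 = [10; 7, 7, 2, 1, 7, 9].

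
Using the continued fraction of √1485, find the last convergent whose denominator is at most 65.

√1485 = [38; 1, 1, 6, 1, 1, 76, …] (period length 6).
Convergents:
  p_0/q_0 = 38/1
  p_1/q_1 = 39/1
  p_2/q_2 = 77/2
  p_3/q_3 = 501/13
  p_4/q_4 = 578/15
  p_5/q_5 = 1079/28
  p_6/q_6 = 82582/2143
q_5 = 28 ≤ 65 < 2143 = q_6, so the answer is 1079/28.

1079/28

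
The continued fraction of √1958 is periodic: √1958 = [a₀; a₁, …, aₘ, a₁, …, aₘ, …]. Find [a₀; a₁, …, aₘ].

[44; 4, 88]

a₀ = ⌊√1958⌋ = 44.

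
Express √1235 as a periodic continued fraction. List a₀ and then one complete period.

a₀ = ⌊√1235⌋ = 35.
With m₀=0, d₀=1 and mₖ₊₁ = dₖaₖ − mₖ, dₖ₊₁ = (n − mₖ₊₁²)/dₖ, aₖ₊₁ = ⌊(a₀+mₖ₊₁)/dₖ₊₁⌋:
  k=1: m=35, d=10, a=7
  k=2: m=35, d=1, a=70
d=1 and a=2a₀=70 at k=2, so the next step gives (m, d) = (35, 10) again — its k=1 value — and the period has length 2.

[35; 7, 70]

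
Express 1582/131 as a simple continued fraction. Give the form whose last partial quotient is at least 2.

[12; 13, 10]

1582 = 12*131 + 10
131 = 13*10 + 1
10 = 10*1 + 0  (stop)
So 1582/131 = [12; 13, 10].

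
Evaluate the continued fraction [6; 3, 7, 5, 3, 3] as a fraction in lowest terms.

Using pₖ = aₖpₖ₋₁ + pₖ₋₂ and qₖ = aₖqₖ₋₁ + qₖ₋₂:
  k=0: a=6, p=6, q=1
  k=1: a=3, p=19, q=3
  k=2: a=7, p=139, q=22
  k=3: a=5, p=714, q=113
  k=4: a=3, p=2281, q=361
  k=5: a=3, p=7557, q=1196

7557/1196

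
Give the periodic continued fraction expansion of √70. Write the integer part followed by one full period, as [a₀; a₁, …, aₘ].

a₀ = ⌊√70⌋ = 8.
With m₀=0, d₀=1 and mₖ₊₁ = dₖaₖ − mₖ, dₖ₊₁ = (n − mₖ₊₁²)/dₖ, aₖ₊₁ = ⌊(a₀+mₖ₊₁)/dₖ₊₁⌋:
  k=1: m=8, d=6, a=2
  k=2: m=4, d=9, a=1
  k=3: m=5, d=5, a=2
  k=4: m=5, d=9, a=1
  k=5: m=4, d=6, a=2
  k=6: m=8, d=1, a=16
d=1 and a=2a₀=16 at k=6, so the next step gives (m, d) = (8, 6) again — its k=1 value — and the period has length 6.

[8; 2, 1, 2, 1, 2, 16]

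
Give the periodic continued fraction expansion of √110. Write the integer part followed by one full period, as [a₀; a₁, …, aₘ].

[10; 2, 20]

a₀ = ⌊√110⌋ = 10.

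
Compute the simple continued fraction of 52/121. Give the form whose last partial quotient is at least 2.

[0; 2, 3, 17]

52 = 0*121 + 52
121 = 2*52 + 17
52 = 3*17 + 1
17 = 17*1 + 0  (stop)
So 52/121 = [0; 2, 3, 17].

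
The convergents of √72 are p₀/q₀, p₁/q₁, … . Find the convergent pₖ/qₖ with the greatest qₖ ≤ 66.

√72 = [8; 2, 16, …] (period length 2).
Convergents:
  p_0/q_0 = 8/1
  p_1/q_1 = 17/2
  p_2/q_2 = 280/33
  p_3/q_3 = 577/68
q_2 = 33 ≤ 66 < 68 = q_3, so the answer is 280/33.

280/33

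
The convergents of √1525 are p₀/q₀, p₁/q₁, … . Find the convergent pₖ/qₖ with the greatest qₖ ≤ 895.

√1525 = [39; 19, 1, 1, 19, 78, …] (period length 5).
Convergents:
  p_0/q_0 = 39/1
  p_1/q_1 = 742/19
  p_2/q_2 = 781/20
  p_3/q_3 = 1523/39
  p_4/q_4 = 29718/761
  p_5/q_5 = 2319527/59397
q_4 = 761 ≤ 895 < 59397 = q_5, so the answer is 29718/761.

29718/761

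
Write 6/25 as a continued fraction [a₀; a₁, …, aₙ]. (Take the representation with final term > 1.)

6 = 0·25 + 6
25 = 4·6 + 1
6 = 6·1 + 0  (stop)
So 6/25 = [0; 4, 6].

[0; 4, 6]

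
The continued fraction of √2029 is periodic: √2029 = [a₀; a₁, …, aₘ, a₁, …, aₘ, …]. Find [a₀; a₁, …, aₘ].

[45; 22, 1, 1, 22, 90]

a₀ = ⌊√2029⌋ = 45.
With m₀=0, d₀=1 and mₖ₊₁ = dₖaₖ − mₖ, dₖ₊₁ = (n − mₖ₊₁²)/dₖ, aₖ₊₁ = ⌊(a₀+mₖ₊₁)/dₖ₊₁⌋:
  k=1: m=45, d=4, a=22
  k=2: m=43, d=45, a=1
  k=3: m=2, d=45, a=1
  k=4: m=43, d=4, a=22
  k=5: m=45, d=1, a=90
d=1 and a=2a₀=90 at k=5, so the next step gives (m, d) = (45, 4) again — its k=1 value — and the period has length 5.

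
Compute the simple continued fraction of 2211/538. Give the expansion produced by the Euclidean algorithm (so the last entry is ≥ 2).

[4; 9, 8, 2, 3]

2211 = 4·538 + 59
538 = 9·59 + 7
59 = 8·7 + 3
7 = 2·3 + 1
3 = 3·1 + 0  (stop)
So 2211/538 = [4; 9, 8, 2, 3].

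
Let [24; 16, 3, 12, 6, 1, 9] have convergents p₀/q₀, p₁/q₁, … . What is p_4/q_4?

88377/3673

Using pₖ = aₖpₖ₋₁ + pₖ₋₂, qₖ = aₖqₖ₋₁ + qₖ₋₂ (with p₋₁=1, p₋₂=0, q₋₁=0, q₋₂=1):
  k=0: a=24, p=24, q=1
  k=1: a=16, p=385, q=16
  k=2: a=3, p=1179, q=49
  k=3: a=12, p=14533, q=604
  k=4: a=6, p=88377, q=3673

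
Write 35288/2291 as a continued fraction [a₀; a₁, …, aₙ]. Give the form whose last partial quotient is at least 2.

[15; 2, 2, 13, 2, 16]

35288 = 15*2291 + 923
2291 = 2*923 + 445
923 = 2*445 + 33
445 = 13*33 + 16
33 = 2*16 + 1
16 = 16*1 + 0  (stop)
So 35288/2291 = [15; 2, 2, 13, 2, 16].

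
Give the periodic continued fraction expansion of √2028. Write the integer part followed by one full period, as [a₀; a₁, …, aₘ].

[45; 30, 90]

a₀ = ⌊√2028⌋ = 45.
With m₀=0, d₀=1 and mₖ₊₁ = dₖaₖ − mₖ, dₖ₊₁ = (n − mₖ₊₁²)/dₖ, aₖ₊₁ = ⌊(a₀+mₖ₊₁)/dₖ₊₁⌋:
  k=1: m=45, d=3, a=30
  k=2: m=45, d=1, a=90
d=1 and a=2a₀=90 at k=2, so the next step gives (m, d) = (45, 3) again — its k=1 value — and the period has length 2.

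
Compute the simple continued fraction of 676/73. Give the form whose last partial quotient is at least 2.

676 = 9·73 + 19
73 = 3·19 + 16
19 = 1·16 + 3
16 = 5·3 + 1
3 = 3·1 + 0  (stop)
So 676/73 = [9; 3, 1, 5, 3].

[9; 3, 1, 5, 3]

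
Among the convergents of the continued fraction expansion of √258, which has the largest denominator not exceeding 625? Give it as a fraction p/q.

8240/513

√258 = [16; 16, 32, …] (period length 2).
Convergents:
  p_0/q_0 = 16/1
  p_1/q_1 = 257/16
  p_2/q_2 = 8240/513
  p_3/q_3 = 132097/8224
q_2 = 513 ≤ 625 < 8224 = q_3, so the answer is 8240/513.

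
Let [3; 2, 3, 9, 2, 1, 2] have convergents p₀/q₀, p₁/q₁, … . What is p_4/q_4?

Using pₖ = aₖpₖ₋₁ + pₖ₋₂, qₖ = aₖqₖ₋₁ + qₖ₋₂ (with p₋₁=1, p₋₂=0, q₋₁=0, q₋₂=1):
  k=0: a=3, p=3, q=1
  k=1: a=2, p=7, q=2
  k=2: a=3, p=24, q=7
  k=3: a=9, p=223, q=65
  k=4: a=2, p=470, q=137

470/137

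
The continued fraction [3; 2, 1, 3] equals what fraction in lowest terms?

37/11

Using pₖ = aₖpₖ₋₁ + pₖ₋₂ and qₖ = aₖqₖ₋₁ + qₖ₋₂:
  k=0: a=3, p=3, q=1
  k=1: a=2, p=7, q=2
  k=2: a=1, p=10, q=3
  k=3: a=3, p=37, q=11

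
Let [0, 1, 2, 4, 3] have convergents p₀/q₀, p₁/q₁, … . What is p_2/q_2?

Using pₖ = aₖpₖ₋₁ + pₖ₋₂, qₖ = aₖqₖ₋₁ + qₖ₋₂ (with p₋₁=1, p₋₂=0, q₋₁=0, q₋₂=1):
  k=0: a=0, p=0, q=1
  k=1: a=1, p=1, q=1
  k=2: a=2, p=2, q=3

2/3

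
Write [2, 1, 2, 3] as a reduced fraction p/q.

27/10

Fold from the inside: start with 3/1.
  2 + 1/3 = 7/3
  1 + 3/7 = 10/7
  2 + 7/10 = 27/10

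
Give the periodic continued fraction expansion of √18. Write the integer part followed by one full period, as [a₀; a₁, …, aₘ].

[4; 4, 8]

a₀ = ⌊√18⌋ = 4.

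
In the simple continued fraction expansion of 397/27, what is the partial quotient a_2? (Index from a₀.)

397 = 14·27 + 19   →  a_0 = 14
27 = 1·19 + 8   →  a_1 = 1
19 = 2·8 + 3   →  a_2 = 2

2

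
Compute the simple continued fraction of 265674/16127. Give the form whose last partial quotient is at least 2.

265674 = 16·16127 + 7642
16127 = 2·7642 + 843
7642 = 9·843 + 55
843 = 15·55 + 18
55 = 3·18 + 1
18 = 18·1 + 0  (stop)
So 265674/16127 = [16; 2, 9, 15, 3, 18].

[16; 2, 9, 15, 3, 18]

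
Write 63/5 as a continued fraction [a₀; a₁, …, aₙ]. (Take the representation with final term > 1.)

[12; 1, 1, 2]

63 = 12·5 + 3
5 = 1·3 + 2
3 = 1·2 + 1
2 = 2·1 + 0  (stop)
So 63/5 = [12; 1, 1, 2].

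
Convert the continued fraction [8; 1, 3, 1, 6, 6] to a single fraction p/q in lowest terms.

Using pₖ = aₖpₖ₋₁ + pₖ₋₂ and qₖ = aₖqₖ₋₁ + qₖ₋₂:
  k=0: a=8, p=8, q=1
  k=1: a=1, p=9, q=1
  k=2: a=3, p=35, q=4
  k=3: a=1, p=44, q=5
  k=4: a=6, p=299, q=34
  k=5: a=6, p=1838, q=209

1838/209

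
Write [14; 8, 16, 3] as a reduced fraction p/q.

Fold from the inside: start with 3/1.
  16 + 1/3 = 49/3
  8 + 3/49 = 395/49
  14 + 49/395 = 5579/395

5579/395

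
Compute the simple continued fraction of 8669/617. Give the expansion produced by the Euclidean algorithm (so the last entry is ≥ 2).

[14; 19, 1, 9, 3]

8669 = 14*617 + 31
617 = 19*31 + 28
31 = 1*28 + 3
28 = 9*3 + 1
3 = 3*1 + 0  (stop)
So 8669/617 = [14; 19, 1, 9, 3].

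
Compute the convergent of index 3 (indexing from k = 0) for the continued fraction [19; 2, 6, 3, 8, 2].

798/41

Using pₖ = aₖpₖ₋₁ + pₖ₋₂, qₖ = aₖqₖ₋₁ + qₖ₋₂ (with p₋₁=1, p₋₂=0, q₋₁=0, q₋₂=1):
  k=0: a=19, p=19, q=1
  k=1: a=2, p=39, q=2
  k=2: a=6, p=253, q=13
  k=3: a=3, p=798, q=41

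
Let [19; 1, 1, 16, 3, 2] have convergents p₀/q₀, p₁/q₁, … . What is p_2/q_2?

39/2

Using pₖ = aₖpₖ₋₁ + pₖ₋₂, qₖ = aₖqₖ₋₁ + qₖ₋₂ (with p₋₁=1, p₋₂=0, q₋₁=0, q₋₂=1):
  k=0: a=19, p=19, q=1
  k=1: a=1, p=20, q=1
  k=2: a=1, p=39, q=2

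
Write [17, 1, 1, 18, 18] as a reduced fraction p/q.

11699/668

Fold from the inside: start with 18/1.
  18 + 1/18 = 325/18
  1 + 18/325 = 343/325
  1 + 325/343 = 668/343
  17 + 343/668 = 11699/668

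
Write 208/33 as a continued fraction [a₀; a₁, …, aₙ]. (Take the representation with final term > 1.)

[6; 3, 3, 3]

208 = 6*33 + 10
33 = 3*10 + 3
10 = 3*3 + 1
3 = 3*1 + 0  (stop)
So 208/33 = [6; 3, 3, 3].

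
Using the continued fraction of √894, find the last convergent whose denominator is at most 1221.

√894 = [29; 1, 8, 1, 58, …] (period length 4).
Convergents:
  p_0/q_0 = 29/1
  p_1/q_1 = 30/1
  p_2/q_2 = 269/9
  p_3/q_3 = 299/10
  p_4/q_4 = 17611/589
  p_5/q_5 = 17910/599
  p_6/q_6 = 160891/5381
q_5 = 599 ≤ 1221 < 5381 = q_6, so the answer is 17910/599.

17910/599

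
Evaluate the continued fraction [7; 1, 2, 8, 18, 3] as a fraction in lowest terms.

10629/1384

Using pₖ = aₖpₖ₋₁ + pₖ₋₂ and qₖ = aₖqₖ₋₁ + qₖ₋₂:
  k=0: a=7, p=7, q=1
  k=1: a=1, p=8, q=1
  k=2: a=2, p=23, q=3
  k=3: a=8, p=192, q=25
  k=4: a=18, p=3479, q=453
  k=5: a=3, p=10629, q=1384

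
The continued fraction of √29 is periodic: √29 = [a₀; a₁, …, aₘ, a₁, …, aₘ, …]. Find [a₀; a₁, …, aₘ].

a₀ = ⌊√29⌋ = 5.
With m₀=0, d₀=1 and mₖ₊₁ = dₖaₖ − mₖ, dₖ₊₁ = (n − mₖ₊₁²)/dₖ, aₖ₊₁ = ⌊(a₀+mₖ₊₁)/dₖ₊₁⌋:
  k=1: m=5, d=4, a=2
  k=2: m=3, d=5, a=1
  k=3: m=2, d=5, a=1
  k=4: m=3, d=4, a=2
  k=5: m=5, d=1, a=10
d=1 and a=2a₀=10 at k=5, so the next step gives (m, d) = (5, 4) again — its k=1 value — and the period has length 5.

[5; 2, 1, 1, 2, 10]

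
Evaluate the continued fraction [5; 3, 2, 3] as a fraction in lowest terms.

Using pₖ = aₖpₖ₋₁ + pₖ₋₂ and qₖ = aₖqₖ₋₁ + qₖ₋₂:
  k=0: a=5, p=5, q=1
  k=1: a=3, p=16, q=3
  k=2: a=2, p=37, q=7
  k=3: a=3, p=127, q=24

127/24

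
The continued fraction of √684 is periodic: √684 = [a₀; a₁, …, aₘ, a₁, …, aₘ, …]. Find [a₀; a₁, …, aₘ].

[26; 6, 1, 1, 12, 1, 1, 6, 52]

a₀ = ⌊√684⌋ = 26.
With m₀=0, d₀=1 and mₖ₊₁ = dₖaₖ − mₖ, dₖ₊₁ = (n − mₖ₊₁²)/dₖ, aₖ₊₁ = ⌊(a₀+mₖ₊₁)/dₖ₊₁⌋:
  k=1: m=26, d=8, a=6
  k=2: m=22, d=25, a=1
  k=3: m=3, d=27, a=1
  k=4: m=24, d=4, a=12
  k=5: m=24, d=27, a=1
  k=6: m=3, d=25, a=1
  k=7: m=22, d=8, a=6
  k=8: m=26, d=1, a=52
d=1 and a=2a₀=52 at k=8, so the next step gives (m, d) = (26, 8) again — its k=1 value — and the period has length 8.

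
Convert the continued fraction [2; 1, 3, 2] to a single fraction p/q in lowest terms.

Using pₖ = aₖpₖ₋₁ + pₖ₋₂ and qₖ = aₖqₖ₋₁ + qₖ₋₂:
  k=0: a=2, p=2, q=1
  k=1: a=1, p=3, q=1
  k=2: a=3, p=11, q=4
  k=3: a=2, p=25, q=9

25/9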